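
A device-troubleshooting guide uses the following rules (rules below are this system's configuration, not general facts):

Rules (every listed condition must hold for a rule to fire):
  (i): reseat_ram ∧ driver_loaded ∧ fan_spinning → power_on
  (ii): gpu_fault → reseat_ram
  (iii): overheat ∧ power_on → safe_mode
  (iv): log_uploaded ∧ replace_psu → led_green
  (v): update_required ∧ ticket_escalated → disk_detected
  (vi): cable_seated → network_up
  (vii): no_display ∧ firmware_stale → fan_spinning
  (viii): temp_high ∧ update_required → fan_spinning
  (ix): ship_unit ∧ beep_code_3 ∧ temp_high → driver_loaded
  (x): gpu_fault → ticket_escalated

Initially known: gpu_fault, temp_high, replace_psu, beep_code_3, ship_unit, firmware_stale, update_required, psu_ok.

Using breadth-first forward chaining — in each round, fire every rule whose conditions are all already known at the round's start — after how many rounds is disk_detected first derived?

Round 1 fires (ii), (viii), (ix), (x), giving reseat_ram, fan_spinning, driver_loaded, ticket_escalated.
Round 2 fires (i), (v), giving power_on, disk_detected.
disk_detected first appears in round 2.

2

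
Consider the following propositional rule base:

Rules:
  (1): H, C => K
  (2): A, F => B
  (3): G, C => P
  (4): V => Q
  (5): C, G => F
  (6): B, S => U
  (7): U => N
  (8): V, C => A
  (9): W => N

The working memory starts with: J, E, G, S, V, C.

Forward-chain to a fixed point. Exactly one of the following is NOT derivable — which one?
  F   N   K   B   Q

[1] (3) [G, C => P]; (4) [V => Q]; (5) [C, G => F]; (8) [V, C => A]. ⇒ new: P, Q, F, A.
[2] (2) [A, F => B]. ⇒ new: B.
[3] (6) [B, S => U]. ⇒ new: U.
[4] (7) [U => N]. ⇒ new: N.
Derived: B (round 2), F (round 1), Q (round 1), N (round 4). K never appears in any round.

K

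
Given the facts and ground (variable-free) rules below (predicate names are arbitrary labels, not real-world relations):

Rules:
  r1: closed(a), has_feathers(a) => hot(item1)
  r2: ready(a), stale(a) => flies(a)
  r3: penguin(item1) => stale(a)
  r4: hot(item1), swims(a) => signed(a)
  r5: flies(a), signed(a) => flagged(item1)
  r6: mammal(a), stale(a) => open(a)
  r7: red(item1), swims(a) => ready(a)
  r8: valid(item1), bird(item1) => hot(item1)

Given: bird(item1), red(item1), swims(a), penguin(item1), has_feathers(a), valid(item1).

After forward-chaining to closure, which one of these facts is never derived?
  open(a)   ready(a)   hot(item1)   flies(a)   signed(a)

open(a)

Round 1 — r3, r7, r8, derive stale(a), ready(a), hot(item1).
Round 2 — r2, r4, derive flies(a), signed(a).
Round 3 — r5, derive flagged(item1).
Derived: hot(item1) (round 1), flies(a) (round 2), signed(a) (round 2), ready(a) (round 1). open(a) never appears in any round.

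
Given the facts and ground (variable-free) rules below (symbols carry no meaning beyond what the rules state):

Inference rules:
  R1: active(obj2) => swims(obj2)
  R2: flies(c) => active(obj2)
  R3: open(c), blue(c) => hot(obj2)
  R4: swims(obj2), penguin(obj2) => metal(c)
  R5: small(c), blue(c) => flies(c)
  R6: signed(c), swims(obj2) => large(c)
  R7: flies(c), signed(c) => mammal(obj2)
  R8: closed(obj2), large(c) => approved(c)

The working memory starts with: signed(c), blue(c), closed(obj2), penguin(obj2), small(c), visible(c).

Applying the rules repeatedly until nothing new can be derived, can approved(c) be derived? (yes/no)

Round 1 fires R5, giving flies(c).
Round 2 fires R2, R7, giving active(obj2), mammal(obj2).
Round 3 fires R1, giving swims(obj2).
Round 4 fires R4, R6, giving metal(c), large(c).
Round 5 fires R8, giving approved(c).
approved(c) appears in round 5, so it is derivable.

yes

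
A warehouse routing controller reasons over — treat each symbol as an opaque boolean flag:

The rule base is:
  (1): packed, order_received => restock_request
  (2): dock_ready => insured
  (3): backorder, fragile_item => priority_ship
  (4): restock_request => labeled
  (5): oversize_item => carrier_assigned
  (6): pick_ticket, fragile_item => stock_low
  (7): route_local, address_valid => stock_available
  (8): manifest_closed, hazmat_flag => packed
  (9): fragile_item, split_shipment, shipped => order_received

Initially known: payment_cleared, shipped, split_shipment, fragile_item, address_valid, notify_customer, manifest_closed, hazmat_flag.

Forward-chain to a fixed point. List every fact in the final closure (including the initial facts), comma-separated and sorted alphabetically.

Round 1: (8) [manifest_closed, hazmat_flag => packed]; (9) [fragile_item, split_shipment, shipped => order_received]. Adds packed, order_received.
Round 2: (1) [packed, order_received => restock_request]. Adds restock_request.
Round 3: (4) [restock_request => labeled]. Adds labeled.

address_valid, fragile_item, hazmat_flag, labeled, manifest_closed, notify_customer, order_received, packed, payment_cleared, restock_request, shipped, split_shipment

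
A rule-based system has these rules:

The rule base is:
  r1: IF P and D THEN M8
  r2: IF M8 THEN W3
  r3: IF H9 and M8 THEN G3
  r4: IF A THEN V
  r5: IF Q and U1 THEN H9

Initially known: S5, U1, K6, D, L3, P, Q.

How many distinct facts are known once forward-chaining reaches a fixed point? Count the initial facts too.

11

Round 1 fires r1, r5, giving M8, H9.
Round 2 fires r2, r3, giving W3, G3.
Closure: {D, G3, H9, K6, L3, M8, P, Q, S5, U1, W3} — 11 facts.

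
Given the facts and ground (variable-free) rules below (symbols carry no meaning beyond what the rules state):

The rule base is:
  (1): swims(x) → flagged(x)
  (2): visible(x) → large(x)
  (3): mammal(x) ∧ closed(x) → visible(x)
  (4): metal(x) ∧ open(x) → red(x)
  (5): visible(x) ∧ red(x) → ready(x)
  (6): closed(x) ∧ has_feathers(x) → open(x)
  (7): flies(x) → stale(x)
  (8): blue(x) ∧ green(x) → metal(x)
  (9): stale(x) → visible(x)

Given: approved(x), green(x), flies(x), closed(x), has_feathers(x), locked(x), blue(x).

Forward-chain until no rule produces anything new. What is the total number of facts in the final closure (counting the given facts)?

Round 1: (6) [closed(x) ∧ has_feathers(x) → open(x)]; (7) [flies(x) → stale(x)]; (8) [blue(x) ∧ green(x) → metal(x)]. New: open(x), stale(x), metal(x).
Round 2: (4) [metal(x) ∧ open(x) → red(x)]; (9) [stale(x) → visible(x)]. New: red(x), visible(x).
Round 3: (2) [visible(x) → large(x)]; (5) [visible(x) ∧ red(x) → ready(x)]. New: large(x), ready(x).
Closure: {approved(x), blue(x), closed(x), flies(x), green(x), has_feathers(x), large(x), locked(x), metal(x), open(x), ready(x), red(x), stale(x), visible(x)} — 14 facts.

14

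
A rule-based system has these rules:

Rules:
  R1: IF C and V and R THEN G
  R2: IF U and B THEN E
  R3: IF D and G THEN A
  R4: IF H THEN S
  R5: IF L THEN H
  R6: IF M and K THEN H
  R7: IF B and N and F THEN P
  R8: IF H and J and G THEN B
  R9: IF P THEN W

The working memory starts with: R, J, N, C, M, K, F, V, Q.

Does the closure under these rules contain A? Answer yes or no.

Round 1 fires R1, R6, giving G, H.
Round 2 fires R4, R8, giving S, B.
Round 3 fires R7, giving P.
Round 4 fires R9, giving W.
Fixed point reached. A is concluded only by R3; R3 needs D (never derived).

no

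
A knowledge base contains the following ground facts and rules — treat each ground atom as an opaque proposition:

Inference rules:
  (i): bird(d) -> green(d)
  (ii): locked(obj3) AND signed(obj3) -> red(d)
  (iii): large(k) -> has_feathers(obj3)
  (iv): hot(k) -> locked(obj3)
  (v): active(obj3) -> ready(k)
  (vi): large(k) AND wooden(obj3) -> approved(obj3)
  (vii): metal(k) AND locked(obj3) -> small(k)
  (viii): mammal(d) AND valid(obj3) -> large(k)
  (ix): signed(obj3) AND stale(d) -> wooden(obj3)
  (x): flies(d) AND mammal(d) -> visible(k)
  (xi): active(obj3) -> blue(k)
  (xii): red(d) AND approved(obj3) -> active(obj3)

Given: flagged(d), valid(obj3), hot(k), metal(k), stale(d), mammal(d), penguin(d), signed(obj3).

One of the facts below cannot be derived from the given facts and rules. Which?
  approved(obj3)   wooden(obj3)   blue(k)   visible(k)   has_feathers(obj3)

Round 1: (iv) [hot(k) -> locked(obj3)]; (viii) [mammal(d) AND valid(obj3) -> large(k)]; (ix) [signed(obj3) AND stale(d) -> wooden(obj3)]. New: locked(obj3), large(k), wooden(obj3).
Round 2: (ii) [locked(obj3) AND signed(obj3) -> red(d)]; (iii) [large(k) -> has_feathers(obj3)]; (vi) [large(k) AND wooden(obj3) -> approved(obj3)]; (vii) [metal(k) AND locked(obj3) -> small(k)]. New: red(d), has_feathers(obj3), approved(obj3), small(k).
Round 3: (xii) [red(d) AND approved(obj3) -> active(obj3)]. New: active(obj3).
Round 4: (v) [active(obj3) -> ready(k)]; (xi) [active(obj3) -> blue(k)]. New: ready(k), blue(k).
Derived: has_feathers(obj3) (round 2), approved(obj3) (round 2), blue(k) (round 4), wooden(obj3) (round 1). visible(k) never appears in any round.

visible(k)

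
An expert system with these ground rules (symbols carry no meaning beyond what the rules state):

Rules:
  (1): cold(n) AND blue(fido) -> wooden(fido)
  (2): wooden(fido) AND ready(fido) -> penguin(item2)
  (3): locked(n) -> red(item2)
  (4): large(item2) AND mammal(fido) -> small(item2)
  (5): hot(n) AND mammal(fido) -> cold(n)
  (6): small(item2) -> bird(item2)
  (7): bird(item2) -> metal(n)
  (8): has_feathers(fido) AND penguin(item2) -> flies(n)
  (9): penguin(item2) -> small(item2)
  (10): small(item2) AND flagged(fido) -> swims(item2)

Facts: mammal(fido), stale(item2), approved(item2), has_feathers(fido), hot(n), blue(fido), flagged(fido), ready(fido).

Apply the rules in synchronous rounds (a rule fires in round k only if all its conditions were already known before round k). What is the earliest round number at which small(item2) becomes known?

Round 1 fires (5), giving cold(n).
Round 2 fires (1), giving wooden(fido).
Round 3 fires (2), giving penguin(item2).
Round 4 fires (8), (9), giving flies(n), small(item2).
small(item2) first appears in round 4.

4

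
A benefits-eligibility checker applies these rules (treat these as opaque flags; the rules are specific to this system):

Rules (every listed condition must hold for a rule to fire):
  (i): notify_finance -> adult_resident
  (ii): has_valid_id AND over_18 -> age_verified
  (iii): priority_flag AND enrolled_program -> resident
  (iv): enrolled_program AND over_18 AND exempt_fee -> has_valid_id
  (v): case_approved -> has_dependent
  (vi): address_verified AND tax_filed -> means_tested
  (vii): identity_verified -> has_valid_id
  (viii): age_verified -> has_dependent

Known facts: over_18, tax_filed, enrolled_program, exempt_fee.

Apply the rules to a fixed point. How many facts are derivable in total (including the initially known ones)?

7

Round 1 — (iv), derive has_valid_id.
Round 2 — (ii), derive age_verified.
Round 3 — (viii), derive has_dependent.
Closure: {age_verified, enrolled_program, exempt_fee, has_dependent, has_valid_id, over_18, tax_filed} — 7 facts.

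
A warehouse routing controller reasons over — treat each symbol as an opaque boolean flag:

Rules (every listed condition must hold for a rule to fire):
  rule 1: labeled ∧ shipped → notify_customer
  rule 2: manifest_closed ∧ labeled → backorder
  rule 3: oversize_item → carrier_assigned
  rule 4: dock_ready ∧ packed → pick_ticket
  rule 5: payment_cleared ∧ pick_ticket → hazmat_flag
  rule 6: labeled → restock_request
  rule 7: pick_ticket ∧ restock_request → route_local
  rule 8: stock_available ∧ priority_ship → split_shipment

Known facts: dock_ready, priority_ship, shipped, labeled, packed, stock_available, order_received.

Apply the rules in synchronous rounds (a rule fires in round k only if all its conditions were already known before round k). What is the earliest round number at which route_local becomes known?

2

Round 1 — rule 1, rule 4, rule 6, rule 8, derive notify_customer, pick_ticket, restock_request, split_shipment.
Round 2 — rule 7, derive route_local.
route_local first appears in round 2.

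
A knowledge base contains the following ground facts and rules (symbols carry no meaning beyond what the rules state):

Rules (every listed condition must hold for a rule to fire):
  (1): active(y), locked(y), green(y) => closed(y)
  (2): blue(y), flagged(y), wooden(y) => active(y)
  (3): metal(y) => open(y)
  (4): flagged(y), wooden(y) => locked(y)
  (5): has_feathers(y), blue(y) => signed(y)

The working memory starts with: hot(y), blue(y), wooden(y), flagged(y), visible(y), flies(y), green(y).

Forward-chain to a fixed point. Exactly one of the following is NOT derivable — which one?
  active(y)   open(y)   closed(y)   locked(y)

open(y)

Round 1 — (2), (4), derive active(y), locked(y).
Round 2 — (1), derive closed(y).
Derived: active(y) (round 1), locked(y) (round 1), closed(y) (round 2). open(y) never appears in any round.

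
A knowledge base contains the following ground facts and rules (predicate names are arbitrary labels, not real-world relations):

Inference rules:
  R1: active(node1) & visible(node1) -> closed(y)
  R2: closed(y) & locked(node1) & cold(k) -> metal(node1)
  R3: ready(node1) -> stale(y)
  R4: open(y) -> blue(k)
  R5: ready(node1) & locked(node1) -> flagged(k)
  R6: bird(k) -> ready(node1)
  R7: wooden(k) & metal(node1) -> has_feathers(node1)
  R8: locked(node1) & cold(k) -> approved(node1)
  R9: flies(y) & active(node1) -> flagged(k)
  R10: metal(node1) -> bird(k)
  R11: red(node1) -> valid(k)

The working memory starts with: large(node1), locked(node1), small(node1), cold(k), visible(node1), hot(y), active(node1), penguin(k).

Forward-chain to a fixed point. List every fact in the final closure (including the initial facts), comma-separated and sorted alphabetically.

Round 1 fires R1, R8, giving closed(y), approved(node1).
Round 2 fires R2, giving metal(node1).
Round 3 fires R10, giving bird(k).
Round 4 fires R6, giving ready(node1).
Round 5 fires R3, R5, giving stale(y), flagged(k).

active(node1), approved(node1), bird(k), closed(y), cold(k), flagged(k), hot(y), large(node1), locked(node1), metal(node1), penguin(k), ready(node1), small(node1), stale(y), visible(node1)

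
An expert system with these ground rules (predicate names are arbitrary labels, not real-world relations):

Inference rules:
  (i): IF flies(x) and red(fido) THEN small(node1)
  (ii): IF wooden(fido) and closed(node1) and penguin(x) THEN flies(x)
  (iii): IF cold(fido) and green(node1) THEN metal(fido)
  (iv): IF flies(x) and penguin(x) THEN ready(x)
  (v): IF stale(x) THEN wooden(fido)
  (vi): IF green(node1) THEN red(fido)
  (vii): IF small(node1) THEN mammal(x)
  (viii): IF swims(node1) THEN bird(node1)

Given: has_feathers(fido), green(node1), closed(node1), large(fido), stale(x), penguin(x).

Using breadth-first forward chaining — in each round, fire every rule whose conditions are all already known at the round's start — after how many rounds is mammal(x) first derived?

Round 1 fires (v), (vi), giving wooden(fido), red(fido).
Round 2 fires (ii), giving flies(x).
Round 3 fires (i), (iv), giving small(node1), ready(x).
Round 4 fires (vii), giving mammal(x).
mammal(x) first appears in round 4.

4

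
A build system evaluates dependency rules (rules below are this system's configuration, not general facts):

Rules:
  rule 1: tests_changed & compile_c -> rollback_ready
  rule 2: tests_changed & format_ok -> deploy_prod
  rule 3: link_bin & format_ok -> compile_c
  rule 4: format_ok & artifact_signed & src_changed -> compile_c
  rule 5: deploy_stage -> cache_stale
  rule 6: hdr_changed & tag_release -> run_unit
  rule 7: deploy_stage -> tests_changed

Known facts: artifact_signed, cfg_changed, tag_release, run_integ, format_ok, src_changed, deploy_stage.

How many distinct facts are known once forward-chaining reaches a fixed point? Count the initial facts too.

12

Round 1 fires rule 4, rule 5, rule 7, giving compile_c, cache_stale, tests_changed.
Round 2 fires rule 1, rule 2, giving rollback_ready, deploy_prod.
Closure: {artifact_signed, cache_stale, cfg_changed, compile_c, deploy_prod, deploy_stage, format_ok, rollback_ready, run_integ, src_changed, tag_release, tests_changed} — 12 facts.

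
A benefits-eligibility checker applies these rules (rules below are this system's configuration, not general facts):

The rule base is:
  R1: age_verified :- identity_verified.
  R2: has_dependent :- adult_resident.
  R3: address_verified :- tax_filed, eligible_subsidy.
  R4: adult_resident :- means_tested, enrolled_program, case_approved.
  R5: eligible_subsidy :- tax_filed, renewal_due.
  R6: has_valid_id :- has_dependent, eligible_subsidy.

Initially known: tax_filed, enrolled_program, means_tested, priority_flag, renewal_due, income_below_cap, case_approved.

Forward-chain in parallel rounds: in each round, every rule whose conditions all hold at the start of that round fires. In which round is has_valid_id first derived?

Round 1 fires R4, R5, giving adult_resident, eligible_subsidy.
Round 2 fires R2, R3, giving has_dependent, address_verified.
Round 3 fires R6, giving has_valid_id.
has_valid_id first appears in round 3.

3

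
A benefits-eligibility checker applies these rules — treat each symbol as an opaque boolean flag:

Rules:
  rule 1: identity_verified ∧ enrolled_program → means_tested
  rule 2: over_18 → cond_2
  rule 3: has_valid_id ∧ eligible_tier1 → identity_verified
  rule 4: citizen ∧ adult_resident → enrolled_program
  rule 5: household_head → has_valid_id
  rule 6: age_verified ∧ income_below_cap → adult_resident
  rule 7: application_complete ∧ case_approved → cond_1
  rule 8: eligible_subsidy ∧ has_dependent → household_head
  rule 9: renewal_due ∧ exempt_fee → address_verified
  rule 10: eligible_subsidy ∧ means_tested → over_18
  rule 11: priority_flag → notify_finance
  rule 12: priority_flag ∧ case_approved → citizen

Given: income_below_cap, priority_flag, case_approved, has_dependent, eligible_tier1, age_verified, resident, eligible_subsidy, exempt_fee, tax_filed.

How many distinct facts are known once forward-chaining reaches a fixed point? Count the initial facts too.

20

Round 1 fires rule 6, rule 8, rule 11, rule 12, giving adult_resident, household_head, notify_finance, citizen.
Round 2 fires rule 4, rule 5, giving enrolled_program, has_valid_id.
Round 3 fires rule 3, giving identity_verified.
Round 4 fires rule 1, giving means_tested.
Round 5 fires rule 10, giving over_18.
Round 6 fires rule 2, giving cond_2.
Closure: {adult_resident, age_verified, case_approved, citizen, cond_2, eligible_subsidy, eligible_tier1, enrolled_program, exempt_fee, has_dependent, has_valid_id, household_head, identity_verified, income_below_cap, means_tested, notify_finance, over_18, priority_flag, resident, tax_filed} — 20 facts.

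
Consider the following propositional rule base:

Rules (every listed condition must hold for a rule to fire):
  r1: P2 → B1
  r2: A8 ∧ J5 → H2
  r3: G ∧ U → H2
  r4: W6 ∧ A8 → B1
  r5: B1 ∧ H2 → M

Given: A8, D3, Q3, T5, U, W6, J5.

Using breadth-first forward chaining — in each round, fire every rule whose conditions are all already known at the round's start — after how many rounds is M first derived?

Round 1 — r2, r4, derive H2, B1.
Round 2 — r5, derive M.
M first appears in round 2.

2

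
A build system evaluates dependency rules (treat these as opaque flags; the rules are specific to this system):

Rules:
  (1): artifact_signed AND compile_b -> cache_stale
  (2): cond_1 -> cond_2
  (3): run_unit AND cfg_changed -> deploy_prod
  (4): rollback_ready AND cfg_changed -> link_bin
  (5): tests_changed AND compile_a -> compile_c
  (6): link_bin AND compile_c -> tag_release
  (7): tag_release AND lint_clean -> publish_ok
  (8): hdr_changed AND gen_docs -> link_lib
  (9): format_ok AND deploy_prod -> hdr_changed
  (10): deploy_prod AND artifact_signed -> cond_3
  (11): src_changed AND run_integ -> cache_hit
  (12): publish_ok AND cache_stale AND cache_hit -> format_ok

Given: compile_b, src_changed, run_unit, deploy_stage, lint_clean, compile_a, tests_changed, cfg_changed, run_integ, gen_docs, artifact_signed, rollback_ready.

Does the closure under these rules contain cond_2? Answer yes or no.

no

Round 1: (1) [artifact_signed AND compile_b -> cache_stale]; (3) [run_unit AND cfg_changed -> deploy_prod]; (4) [rollback_ready AND cfg_changed -> link_bin]; (5) [tests_changed AND compile_a -> compile_c]; (11) [src_changed AND run_integ -> cache_hit]. New: cache_stale, deploy_prod, link_bin, compile_c, cache_hit.
Round 2: (6) [link_bin AND compile_c -> tag_release]; (10) [deploy_prod AND artifact_signed -> cond_3]. New: tag_release, cond_3.
Round 3: (7) [tag_release AND lint_clean -> publish_ok]. New: publish_ok.
Round 4: (12) [publish_ok AND cache_stale AND cache_hit -> format_ok]. New: format_ok.
Round 5: (9) [format_ok AND deploy_prod -> hdr_changed]. New: hdr_changed.
Round 6: (8) [hdr_changed AND gen_docs -> link_lib]. New: link_lib.
Fixed point reached. cond_2 is concluded only by (2); (2) needs cond_1 (never derived).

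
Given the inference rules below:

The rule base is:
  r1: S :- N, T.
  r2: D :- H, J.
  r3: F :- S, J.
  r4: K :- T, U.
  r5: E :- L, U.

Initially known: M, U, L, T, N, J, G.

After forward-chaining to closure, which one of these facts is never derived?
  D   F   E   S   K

D

Round 1: r1 [S :- N, T.]; r4 [K :- T, U.]; r5 [E :- L, U.]. Adds S, K, E.
Round 2: r3 [F :- S, J.]. Adds F.
Derived: F (round 2), E (round 1), S (round 1), K (round 1). D never appears in any round.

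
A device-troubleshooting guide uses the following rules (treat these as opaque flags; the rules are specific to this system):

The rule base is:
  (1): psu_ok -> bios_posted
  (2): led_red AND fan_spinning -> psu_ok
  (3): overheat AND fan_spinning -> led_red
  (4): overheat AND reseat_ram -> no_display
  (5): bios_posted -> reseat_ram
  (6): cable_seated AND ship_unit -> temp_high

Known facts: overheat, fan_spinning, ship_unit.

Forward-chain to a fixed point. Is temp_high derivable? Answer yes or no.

no

Round 1 — (3), derive led_red.
Round 2 — (2), derive psu_ok.
Round 3 — (1), derive bios_posted.
Round 4 — (5), derive reseat_ram.
Round 5 — (4), derive no_display.
Fixed point reached. temp_high is concluded only by (6); (6) needs cable_seated (never derived).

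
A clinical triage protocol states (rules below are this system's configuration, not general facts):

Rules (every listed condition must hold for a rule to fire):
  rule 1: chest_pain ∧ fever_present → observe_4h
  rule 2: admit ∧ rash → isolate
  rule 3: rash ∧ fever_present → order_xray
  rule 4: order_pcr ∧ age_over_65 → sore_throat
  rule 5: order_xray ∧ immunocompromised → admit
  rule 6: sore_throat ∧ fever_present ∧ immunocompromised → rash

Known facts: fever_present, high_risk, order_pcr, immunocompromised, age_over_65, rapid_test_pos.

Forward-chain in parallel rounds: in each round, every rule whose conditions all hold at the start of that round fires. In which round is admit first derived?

Round 1 — rule 4, derive sore_throat.
Round 2 — rule 6, derive rash.
Round 3 — rule 3, derive order_xray.
Round 4 — rule 5, derive admit.
admit first appears in round 4.

4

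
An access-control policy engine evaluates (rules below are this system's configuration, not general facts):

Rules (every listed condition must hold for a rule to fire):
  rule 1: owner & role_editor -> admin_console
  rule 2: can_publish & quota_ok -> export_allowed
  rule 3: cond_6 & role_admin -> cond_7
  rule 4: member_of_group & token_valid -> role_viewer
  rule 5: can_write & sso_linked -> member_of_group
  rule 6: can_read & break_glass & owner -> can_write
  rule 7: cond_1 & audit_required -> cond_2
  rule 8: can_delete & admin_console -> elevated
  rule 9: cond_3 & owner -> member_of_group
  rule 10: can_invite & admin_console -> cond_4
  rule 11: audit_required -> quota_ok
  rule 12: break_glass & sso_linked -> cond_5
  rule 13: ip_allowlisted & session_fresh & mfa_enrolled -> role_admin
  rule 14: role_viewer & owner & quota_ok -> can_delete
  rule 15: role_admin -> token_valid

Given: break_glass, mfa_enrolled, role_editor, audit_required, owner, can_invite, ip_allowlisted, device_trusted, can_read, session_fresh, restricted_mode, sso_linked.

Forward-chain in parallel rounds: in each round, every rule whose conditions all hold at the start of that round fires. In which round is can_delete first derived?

Round 1: rule 1 [owner & role_editor -> admin_console]; rule 6 [can_read & break_glass & owner -> can_write]; rule 11 [audit_required -> quota_ok]; rule 12 [break_glass & sso_linked -> cond_5]; rule 13 [ip_allowlisted & session_fresh & mfa_enrolled -> role_admin]. New: admin_console, can_write, quota_ok, cond_5, role_admin.
Round 2: rule 5 [can_write & sso_linked -> member_of_group]; rule 10 [can_invite & admin_console -> cond_4]; rule 15 [role_admin -> token_valid]. New: member_of_group, cond_4, token_valid.
Round 3: rule 4 [member_of_group & token_valid -> role_viewer]. New: role_viewer.
Round 4: rule 14 [role_viewer & owner & quota_ok -> can_delete]. New: can_delete.
can_delete first appears in round 4.

4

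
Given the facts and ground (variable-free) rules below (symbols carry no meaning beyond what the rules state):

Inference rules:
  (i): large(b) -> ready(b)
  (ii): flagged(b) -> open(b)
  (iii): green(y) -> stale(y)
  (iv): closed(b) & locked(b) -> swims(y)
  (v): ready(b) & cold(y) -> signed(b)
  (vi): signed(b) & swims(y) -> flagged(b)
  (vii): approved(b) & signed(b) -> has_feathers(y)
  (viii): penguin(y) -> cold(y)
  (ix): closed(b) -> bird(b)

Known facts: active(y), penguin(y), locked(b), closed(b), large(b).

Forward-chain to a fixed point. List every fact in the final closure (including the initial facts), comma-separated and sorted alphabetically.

Round 1 — (i), (iv), (viii), (ix), derive ready(b), swims(y), cold(y), bird(b).
Round 2 — (v), derive signed(b).
Round 3 — (vi), derive flagged(b).
Round 4 — (ii), derive open(b).

active(y), bird(b), closed(b), cold(y), flagged(b), large(b), locked(b), open(b), penguin(y), ready(b), signed(b), swims(y)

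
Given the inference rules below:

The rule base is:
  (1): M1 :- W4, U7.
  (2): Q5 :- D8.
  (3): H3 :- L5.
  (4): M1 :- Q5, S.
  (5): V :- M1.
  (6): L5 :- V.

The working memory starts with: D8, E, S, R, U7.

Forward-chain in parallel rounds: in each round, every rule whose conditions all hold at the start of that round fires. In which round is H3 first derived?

5

Round 1: (2) [Q5 :- D8.]. New: Q5.
Round 2: (4) [M1 :- Q5, S.]. New: M1.
Round 3: (5) [V :- M1.]. New: V.
Round 4: (6) [L5 :- V.]. New: L5.
Round 5: (3) [H3 :- L5.]. New: H3.
H3 first appears in round 5.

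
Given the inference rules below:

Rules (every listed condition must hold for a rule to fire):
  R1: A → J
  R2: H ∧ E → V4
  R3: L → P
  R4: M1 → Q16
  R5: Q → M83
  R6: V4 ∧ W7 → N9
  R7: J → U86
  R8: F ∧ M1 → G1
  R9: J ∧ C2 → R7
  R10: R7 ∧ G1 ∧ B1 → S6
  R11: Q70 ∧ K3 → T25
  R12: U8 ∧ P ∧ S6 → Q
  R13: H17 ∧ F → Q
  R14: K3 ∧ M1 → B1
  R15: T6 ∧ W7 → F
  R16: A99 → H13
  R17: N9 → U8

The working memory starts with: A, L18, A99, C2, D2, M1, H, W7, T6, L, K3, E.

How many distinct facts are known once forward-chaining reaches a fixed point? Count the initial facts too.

Round 1: R1 [A → J]; R2 [H ∧ E → V4]; R3 [L → P]; R4 [M1 → Q16]; R14 [K3 ∧ M1 → B1]; R15 [T6 ∧ W7 → F]; R16 [A99 → H13]. New: J, V4, P, Q16, B1, F, H13.
Round 2: R6 [V4 ∧ W7 → N9]; R7 [J → U86]; R8 [F ∧ M1 → G1]; R9 [J ∧ C2 → R7]. New: N9, U86, G1, R7.
Round 3: R10 [R7 ∧ G1 ∧ B1 → S6]; R17 [N9 → U8]. New: S6, U8.
Round 4: R12 [U8 ∧ P ∧ S6 → Q]. New: Q.
Round 5: R5 [Q → M83]. New: M83.
Closure: {A, A99, B1, C2, D2, E, F, G1, H, H13, J, K3, L, L18, M1, M83, N9, P, Q, Q16, R7, S6, T6, U8, U86, V4, W7} — 27 facts.

27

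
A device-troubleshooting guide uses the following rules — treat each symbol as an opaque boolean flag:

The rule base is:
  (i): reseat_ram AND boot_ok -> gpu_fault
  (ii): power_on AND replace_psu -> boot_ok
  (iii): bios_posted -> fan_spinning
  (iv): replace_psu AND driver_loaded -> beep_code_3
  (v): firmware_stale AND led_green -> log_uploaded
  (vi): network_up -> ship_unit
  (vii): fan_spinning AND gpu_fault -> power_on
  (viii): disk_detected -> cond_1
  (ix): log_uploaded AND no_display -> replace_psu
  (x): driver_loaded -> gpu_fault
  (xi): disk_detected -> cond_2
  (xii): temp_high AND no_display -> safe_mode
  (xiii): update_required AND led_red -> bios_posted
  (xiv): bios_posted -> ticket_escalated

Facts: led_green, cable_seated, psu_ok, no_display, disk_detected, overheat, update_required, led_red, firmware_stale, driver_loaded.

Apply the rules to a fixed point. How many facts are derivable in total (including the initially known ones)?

21

Round 1: (v) [firmware_stale AND led_green -> log_uploaded]; (viii) [disk_detected -> cond_1]; (x) [driver_loaded -> gpu_fault]; (xi) [disk_detected -> cond_2]; (xiii) [update_required AND led_red -> bios_posted]. New: log_uploaded, cond_1, gpu_fault, cond_2, bios_posted.
Round 2: (iii) [bios_posted -> fan_spinning]; (ix) [log_uploaded AND no_display -> replace_psu]; (xiv) [bios_posted -> ticket_escalated]. New: fan_spinning, replace_psu, ticket_escalated.
Round 3: (iv) [replace_psu AND driver_loaded -> beep_code_3]; (vii) [fan_spinning AND gpu_fault -> power_on]. New: beep_code_3, power_on.
Round 4: (ii) [power_on AND replace_psu -> boot_ok]. New: boot_ok.
Closure: {beep_code_3, bios_posted, boot_ok, cable_seated, cond_1, cond_2, disk_detected, driver_loaded, fan_spinning, firmware_stale, gpu_fault, led_green, led_red, log_uploaded, no_display, overheat, power_on, psu_ok, replace_psu, ticket_escalated, update_required} — 21 facts.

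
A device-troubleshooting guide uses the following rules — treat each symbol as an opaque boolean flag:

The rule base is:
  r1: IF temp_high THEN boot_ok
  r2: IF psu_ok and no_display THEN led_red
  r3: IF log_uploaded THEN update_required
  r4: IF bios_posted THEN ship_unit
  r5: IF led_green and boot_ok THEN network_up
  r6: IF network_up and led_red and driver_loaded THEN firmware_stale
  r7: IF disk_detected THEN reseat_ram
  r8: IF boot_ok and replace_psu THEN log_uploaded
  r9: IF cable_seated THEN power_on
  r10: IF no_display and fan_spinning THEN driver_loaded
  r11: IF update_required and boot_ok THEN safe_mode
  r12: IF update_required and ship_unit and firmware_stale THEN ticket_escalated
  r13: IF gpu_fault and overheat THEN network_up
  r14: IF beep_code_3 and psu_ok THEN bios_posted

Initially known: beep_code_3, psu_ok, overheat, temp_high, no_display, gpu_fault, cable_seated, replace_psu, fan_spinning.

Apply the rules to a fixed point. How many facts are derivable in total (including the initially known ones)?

[1] r1 [IF temp_high THEN boot_ok]; r2 [IF psu_ok and no_display THEN led_red]; r9 [IF cable_seated THEN power_on]; r10 [IF no_display and fan_spinning THEN driver_loaded]; r13 [IF gpu_fault and overheat THEN network_up]; r14 [IF beep_code_3 and psu_ok THEN bios_posted]. ⇒ new: boot_ok, led_red, power_on, driver_loaded, network_up, bios_posted.
[2] r4 [IF bios_posted THEN ship_unit]; r6 [IF network_up and led_red and driver_loaded THEN firmware_stale]; r8 [IF boot_ok and replace_psu THEN log_uploaded]. ⇒ new: ship_unit, firmware_stale, log_uploaded.
[3] r3 [IF log_uploaded THEN update_required]. ⇒ new: update_required.
[4] r11 [IF update_required and boot_ok THEN safe_mode]; r12 [IF update_required and ship_unit and firmware_stale THEN ticket_escalated]. ⇒ new: safe_mode, ticket_escalated.
Closure: {beep_code_3, bios_posted, boot_ok, cable_seated, driver_loaded, fan_spinning, firmware_stale, gpu_fault, led_red, log_uploaded, network_up, no_display, overheat, power_on, psu_ok, replace_psu, safe_mode, ship_unit, temp_high, ticket_escalated, update_required} — 21 facts.

21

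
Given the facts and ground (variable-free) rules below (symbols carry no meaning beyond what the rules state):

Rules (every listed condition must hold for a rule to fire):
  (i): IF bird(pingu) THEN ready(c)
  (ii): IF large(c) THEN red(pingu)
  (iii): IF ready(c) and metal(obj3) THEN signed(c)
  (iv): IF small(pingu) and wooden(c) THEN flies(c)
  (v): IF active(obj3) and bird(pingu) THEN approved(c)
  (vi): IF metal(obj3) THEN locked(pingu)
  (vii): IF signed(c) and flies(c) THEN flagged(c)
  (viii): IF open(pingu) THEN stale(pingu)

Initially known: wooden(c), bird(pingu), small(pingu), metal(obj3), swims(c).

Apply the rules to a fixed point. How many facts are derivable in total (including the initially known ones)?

10

[1] (i) [IF bird(pingu) THEN ready(c)]; (iv) [IF small(pingu) and wooden(c) THEN flies(c)]; (vi) [IF metal(obj3) THEN locked(pingu)]. ⇒ new: ready(c), flies(c), locked(pingu).
[2] (iii) [IF ready(c) and metal(obj3) THEN signed(c)]. ⇒ new: signed(c).
[3] (vii) [IF signed(c) and flies(c) THEN flagged(c)]. ⇒ new: flagged(c).
Closure: {bird(pingu), flagged(c), flies(c), locked(pingu), metal(obj3), ready(c), signed(c), small(pingu), swims(c), wooden(c)} — 10 facts.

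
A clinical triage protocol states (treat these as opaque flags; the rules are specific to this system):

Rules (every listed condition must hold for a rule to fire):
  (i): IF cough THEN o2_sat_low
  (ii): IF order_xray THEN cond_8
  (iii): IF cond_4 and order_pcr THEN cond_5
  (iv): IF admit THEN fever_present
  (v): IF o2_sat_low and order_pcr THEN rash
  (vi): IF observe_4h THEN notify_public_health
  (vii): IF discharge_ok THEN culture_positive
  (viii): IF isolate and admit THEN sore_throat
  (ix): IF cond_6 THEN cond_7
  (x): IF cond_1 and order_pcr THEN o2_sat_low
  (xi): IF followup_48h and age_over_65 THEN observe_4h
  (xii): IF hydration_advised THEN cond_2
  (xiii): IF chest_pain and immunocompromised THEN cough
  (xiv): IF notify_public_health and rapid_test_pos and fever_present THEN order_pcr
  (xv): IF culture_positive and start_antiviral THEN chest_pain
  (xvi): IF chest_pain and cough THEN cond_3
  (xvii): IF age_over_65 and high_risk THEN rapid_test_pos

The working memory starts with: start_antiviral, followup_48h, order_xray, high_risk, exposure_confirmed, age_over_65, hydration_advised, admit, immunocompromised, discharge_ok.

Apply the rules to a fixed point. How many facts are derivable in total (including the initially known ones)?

23

Round 1: (ii) [IF order_xray THEN cond_8]; (iv) [IF admit THEN fever_present]; (vii) [IF discharge_ok THEN culture_positive]; (xi) [IF followup_48h and age_over_65 THEN observe_4h]; (xii) [IF hydration_advised THEN cond_2]; (xvii) [IF age_over_65 and high_risk THEN rapid_test_pos]. Adds cond_8, fever_present, culture_positive, observe_4h, cond_2, rapid_test_pos.
Round 2: (vi) [IF observe_4h THEN notify_public_health]; (xv) [IF culture_positive and start_antiviral THEN chest_pain]. Adds notify_public_health, chest_pain.
Round 3: (xiii) [IF chest_pain and immunocompromised THEN cough]; (xiv) [IF notify_public_health and rapid_test_pos and fever_present THEN order_pcr]. Adds cough, order_pcr.
Round 4: (i) [IF cough THEN o2_sat_low]; (xvi) [IF chest_pain and cough THEN cond_3]. Adds o2_sat_low, cond_3.
Round 5: (v) [IF o2_sat_low and order_pcr THEN rash]. Adds rash.
Closure: {admit, age_over_65, chest_pain, cond_2, cond_3, cond_8, cough, culture_positive, discharge_ok, exposure_confirmed, fever_present, followup_48h, high_risk, hydration_advised, immunocompromised, notify_public_health, o2_sat_low, observe_4h, order_pcr, order_xray, rapid_test_pos, rash, start_antiviral} — 23 facts.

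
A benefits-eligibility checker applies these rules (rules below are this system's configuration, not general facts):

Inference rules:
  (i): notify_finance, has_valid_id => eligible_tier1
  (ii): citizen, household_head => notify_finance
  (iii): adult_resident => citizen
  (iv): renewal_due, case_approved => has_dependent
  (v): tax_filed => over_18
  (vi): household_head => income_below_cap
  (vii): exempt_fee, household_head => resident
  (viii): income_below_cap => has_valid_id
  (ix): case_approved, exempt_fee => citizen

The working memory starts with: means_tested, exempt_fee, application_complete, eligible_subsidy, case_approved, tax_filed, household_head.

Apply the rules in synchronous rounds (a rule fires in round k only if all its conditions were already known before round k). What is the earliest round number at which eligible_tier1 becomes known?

[1] (v) [tax_filed => over_18]; (vi) [household_head => income_below_cap]; (vii) [exempt_fee, household_head => resident]; (ix) [case_approved, exempt_fee => citizen]. ⇒ new: over_18, income_below_cap, resident, citizen.
[2] (ii) [citizen, household_head => notify_finance]; (viii) [income_below_cap => has_valid_id]. ⇒ new: notify_finance, has_valid_id.
[3] (i) [notify_finance, has_valid_id => eligible_tier1]. ⇒ new: eligible_tier1.
eligible_tier1 first appears in round 3.

3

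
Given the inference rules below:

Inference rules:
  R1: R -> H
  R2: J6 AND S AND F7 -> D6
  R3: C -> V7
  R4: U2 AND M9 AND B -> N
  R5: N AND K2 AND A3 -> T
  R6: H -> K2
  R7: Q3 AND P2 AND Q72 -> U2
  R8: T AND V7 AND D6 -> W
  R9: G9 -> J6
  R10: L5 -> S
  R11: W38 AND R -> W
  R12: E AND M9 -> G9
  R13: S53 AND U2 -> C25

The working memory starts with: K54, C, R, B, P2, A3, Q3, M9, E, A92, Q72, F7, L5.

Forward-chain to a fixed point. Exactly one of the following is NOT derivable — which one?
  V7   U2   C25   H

C25

Round 1: R1 [R -> H]; R3 [C -> V7]; R7 [Q3 AND P2 AND Q72 -> U2]; R10 [L5 -> S]; R12 [E AND M9 -> G9]. Adds H, V7, U2, S, G9.
Round 2: R4 [U2 AND M9 AND B -> N]; R6 [H -> K2]; R9 [G9 -> J6]. Adds N, K2, J6.
Round 3: R2 [J6 AND S AND F7 -> D6]; R5 [N AND K2 AND A3 -> T]. Adds D6, T.
Round 4: R8 [T AND V7 AND D6 -> W]. Adds W.
Derived: U2 (round 1), V7 (round 1), H (round 1). C25 never appears in any round.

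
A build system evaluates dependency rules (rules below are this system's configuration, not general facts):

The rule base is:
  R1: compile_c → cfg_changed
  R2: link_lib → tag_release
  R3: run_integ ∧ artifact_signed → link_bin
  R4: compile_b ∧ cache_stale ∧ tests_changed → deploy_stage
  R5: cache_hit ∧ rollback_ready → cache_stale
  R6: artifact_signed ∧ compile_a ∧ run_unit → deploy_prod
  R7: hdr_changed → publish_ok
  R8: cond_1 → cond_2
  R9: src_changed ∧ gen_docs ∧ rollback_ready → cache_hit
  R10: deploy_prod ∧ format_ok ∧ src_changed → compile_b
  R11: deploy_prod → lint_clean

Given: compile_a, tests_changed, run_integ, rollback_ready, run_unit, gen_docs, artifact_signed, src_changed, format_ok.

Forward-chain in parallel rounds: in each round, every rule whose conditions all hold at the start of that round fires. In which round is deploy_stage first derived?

3

Round 1 fires R3, R6, R9, giving link_bin, deploy_prod, cache_hit.
Round 2 fires R5, R10, R11, giving cache_stale, compile_b, lint_clean.
Round 3 fires R4, giving deploy_stage.
deploy_stage first appears in round 3.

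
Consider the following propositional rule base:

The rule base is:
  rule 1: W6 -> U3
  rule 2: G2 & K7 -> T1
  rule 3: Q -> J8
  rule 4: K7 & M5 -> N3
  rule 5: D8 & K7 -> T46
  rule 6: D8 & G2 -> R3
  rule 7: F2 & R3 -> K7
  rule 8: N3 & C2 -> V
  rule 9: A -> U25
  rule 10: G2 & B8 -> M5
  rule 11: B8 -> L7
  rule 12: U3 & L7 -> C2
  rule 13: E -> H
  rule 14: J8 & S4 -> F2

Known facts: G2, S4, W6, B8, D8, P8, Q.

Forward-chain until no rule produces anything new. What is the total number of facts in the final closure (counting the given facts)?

Round 1: rule 1 [W6 -> U3]; rule 3 [Q -> J8]; rule 6 [D8 & G2 -> R3]; rule 10 [G2 & B8 -> M5]; rule 11 [B8 -> L7]. Adds U3, J8, R3, M5, L7.
Round 2: rule 12 [U3 & L7 -> C2]; rule 14 [J8 & S4 -> F2]. Adds C2, F2.
Round 3: rule 7 [F2 & R3 -> K7]. Adds K7.
Round 4: rule 2 [G2 & K7 -> T1]; rule 4 [K7 & M5 -> N3]; rule 5 [D8 & K7 -> T46]. Adds T1, N3, T46.
Round 5: rule 8 [N3 & C2 -> V]. Adds V.
Closure: {B8, C2, D8, F2, G2, J8, K7, L7, M5, N3, P8, Q, R3, S4, T1, T46, U3, V, W6} — 19 facts.

19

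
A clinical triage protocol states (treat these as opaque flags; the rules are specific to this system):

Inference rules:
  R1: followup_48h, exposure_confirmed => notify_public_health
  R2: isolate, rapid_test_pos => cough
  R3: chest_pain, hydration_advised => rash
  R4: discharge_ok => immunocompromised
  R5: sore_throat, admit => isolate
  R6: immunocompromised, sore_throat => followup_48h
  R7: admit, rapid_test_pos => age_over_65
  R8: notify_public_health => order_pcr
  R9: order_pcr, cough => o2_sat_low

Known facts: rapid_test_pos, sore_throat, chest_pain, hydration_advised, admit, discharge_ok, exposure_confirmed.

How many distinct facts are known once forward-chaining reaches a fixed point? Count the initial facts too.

16

Round 1 fires R3, R4, R5, R7, giving rash, immunocompromised, isolate, age_over_65.
Round 2 fires R2, R6, giving cough, followup_48h.
Round 3 fires R1, giving notify_public_health.
Round 4 fires R8, giving order_pcr.
Round 5 fires R9, giving o2_sat_low.
Closure: {admit, age_over_65, chest_pain, cough, discharge_ok, exposure_confirmed, followup_48h, hydration_advised, immunocompromised, isolate, notify_public_health, o2_sat_low, order_pcr, rapid_test_pos, rash, sore_throat} — 16 facts.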